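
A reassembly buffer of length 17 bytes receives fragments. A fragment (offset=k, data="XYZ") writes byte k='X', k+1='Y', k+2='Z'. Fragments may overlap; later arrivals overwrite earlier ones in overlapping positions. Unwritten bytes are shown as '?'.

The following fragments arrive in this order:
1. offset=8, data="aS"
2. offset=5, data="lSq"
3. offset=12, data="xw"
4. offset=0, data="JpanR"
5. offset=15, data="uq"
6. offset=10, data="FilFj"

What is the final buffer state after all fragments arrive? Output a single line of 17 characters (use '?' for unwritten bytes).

Fragment 1: offset=8 data="aS" -> buffer=????????aS???????
Fragment 2: offset=5 data="lSq" -> buffer=?????lSqaS???????
Fragment 3: offset=12 data="xw" -> buffer=?????lSqaS??xw???
Fragment 4: offset=0 data="JpanR" -> buffer=JpanRlSqaS??xw???
Fragment 5: offset=15 data="uq" -> buffer=JpanRlSqaS??xw?uq
Fragment 6: offset=10 data="FilFj" -> buffer=JpanRlSqaSFilFjuq

Answer: JpanRlSqaSFilFjuq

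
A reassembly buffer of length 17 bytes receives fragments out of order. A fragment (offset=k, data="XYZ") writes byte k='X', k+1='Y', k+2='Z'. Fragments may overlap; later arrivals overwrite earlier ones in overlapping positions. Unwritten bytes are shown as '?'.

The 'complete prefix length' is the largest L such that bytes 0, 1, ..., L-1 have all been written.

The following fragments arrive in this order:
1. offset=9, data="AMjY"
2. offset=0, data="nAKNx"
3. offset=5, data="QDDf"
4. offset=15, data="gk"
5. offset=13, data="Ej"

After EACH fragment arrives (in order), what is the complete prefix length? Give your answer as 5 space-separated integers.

Answer: 0 5 13 13 17

Derivation:
Fragment 1: offset=9 data="AMjY" -> buffer=?????????AMjY???? -> prefix_len=0
Fragment 2: offset=0 data="nAKNx" -> buffer=nAKNx????AMjY???? -> prefix_len=5
Fragment 3: offset=5 data="QDDf" -> buffer=nAKNxQDDfAMjY???? -> prefix_len=13
Fragment 4: offset=15 data="gk" -> buffer=nAKNxQDDfAMjY??gk -> prefix_len=13
Fragment 5: offset=13 data="Ej" -> buffer=nAKNxQDDfAMjYEjgk -> prefix_len=17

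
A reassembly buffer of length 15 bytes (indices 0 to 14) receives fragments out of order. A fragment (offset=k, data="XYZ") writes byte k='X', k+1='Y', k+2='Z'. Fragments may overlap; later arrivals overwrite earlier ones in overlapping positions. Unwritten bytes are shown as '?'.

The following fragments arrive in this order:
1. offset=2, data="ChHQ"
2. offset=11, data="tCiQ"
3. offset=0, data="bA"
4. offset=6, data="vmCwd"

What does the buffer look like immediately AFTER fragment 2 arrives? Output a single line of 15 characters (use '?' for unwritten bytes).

Fragment 1: offset=2 data="ChHQ" -> buffer=??ChHQ?????????
Fragment 2: offset=11 data="tCiQ" -> buffer=??ChHQ?????tCiQ

Answer: ??ChHQ?????tCiQ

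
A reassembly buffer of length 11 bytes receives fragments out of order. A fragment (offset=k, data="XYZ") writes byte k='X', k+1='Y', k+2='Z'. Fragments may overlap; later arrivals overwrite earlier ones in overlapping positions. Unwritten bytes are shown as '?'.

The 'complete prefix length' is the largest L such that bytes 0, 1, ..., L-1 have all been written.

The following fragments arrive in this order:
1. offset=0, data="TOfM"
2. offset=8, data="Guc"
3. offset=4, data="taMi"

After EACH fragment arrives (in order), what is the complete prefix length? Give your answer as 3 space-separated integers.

Answer: 4 4 11

Derivation:
Fragment 1: offset=0 data="TOfM" -> buffer=TOfM??????? -> prefix_len=4
Fragment 2: offset=8 data="Guc" -> buffer=TOfM????Guc -> prefix_len=4
Fragment 3: offset=4 data="taMi" -> buffer=TOfMtaMiGuc -> prefix_len=11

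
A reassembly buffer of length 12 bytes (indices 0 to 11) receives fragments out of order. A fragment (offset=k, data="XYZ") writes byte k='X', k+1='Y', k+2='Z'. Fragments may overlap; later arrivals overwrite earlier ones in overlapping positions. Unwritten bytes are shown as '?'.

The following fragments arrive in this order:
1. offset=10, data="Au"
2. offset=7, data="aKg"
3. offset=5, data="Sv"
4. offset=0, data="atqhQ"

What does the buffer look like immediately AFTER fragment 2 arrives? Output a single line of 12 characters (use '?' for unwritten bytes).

Fragment 1: offset=10 data="Au" -> buffer=??????????Au
Fragment 2: offset=7 data="aKg" -> buffer=???????aKgAu

Answer: ???????aKgAu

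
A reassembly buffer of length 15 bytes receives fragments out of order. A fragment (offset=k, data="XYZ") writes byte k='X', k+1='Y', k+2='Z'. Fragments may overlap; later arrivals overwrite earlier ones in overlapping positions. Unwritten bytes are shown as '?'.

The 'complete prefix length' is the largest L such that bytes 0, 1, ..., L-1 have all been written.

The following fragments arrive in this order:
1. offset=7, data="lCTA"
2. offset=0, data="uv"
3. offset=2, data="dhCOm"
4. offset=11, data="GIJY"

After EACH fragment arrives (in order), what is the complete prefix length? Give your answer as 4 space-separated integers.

Answer: 0 2 11 15

Derivation:
Fragment 1: offset=7 data="lCTA" -> buffer=???????lCTA???? -> prefix_len=0
Fragment 2: offset=0 data="uv" -> buffer=uv?????lCTA???? -> prefix_len=2
Fragment 3: offset=2 data="dhCOm" -> buffer=uvdhCOmlCTA???? -> prefix_len=11
Fragment 4: offset=11 data="GIJY" -> buffer=uvdhCOmlCTAGIJY -> prefix_len=15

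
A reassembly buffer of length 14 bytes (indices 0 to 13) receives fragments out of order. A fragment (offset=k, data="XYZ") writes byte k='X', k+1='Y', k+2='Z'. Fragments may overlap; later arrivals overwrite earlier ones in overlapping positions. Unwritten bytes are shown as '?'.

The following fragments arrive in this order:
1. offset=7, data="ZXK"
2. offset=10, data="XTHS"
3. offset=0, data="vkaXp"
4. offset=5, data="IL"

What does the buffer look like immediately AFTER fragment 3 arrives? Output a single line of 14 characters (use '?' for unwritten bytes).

Fragment 1: offset=7 data="ZXK" -> buffer=???????ZXK????
Fragment 2: offset=10 data="XTHS" -> buffer=???????ZXKXTHS
Fragment 3: offset=0 data="vkaXp" -> buffer=vkaXp??ZXKXTHS

Answer: vkaXp??ZXKXTHS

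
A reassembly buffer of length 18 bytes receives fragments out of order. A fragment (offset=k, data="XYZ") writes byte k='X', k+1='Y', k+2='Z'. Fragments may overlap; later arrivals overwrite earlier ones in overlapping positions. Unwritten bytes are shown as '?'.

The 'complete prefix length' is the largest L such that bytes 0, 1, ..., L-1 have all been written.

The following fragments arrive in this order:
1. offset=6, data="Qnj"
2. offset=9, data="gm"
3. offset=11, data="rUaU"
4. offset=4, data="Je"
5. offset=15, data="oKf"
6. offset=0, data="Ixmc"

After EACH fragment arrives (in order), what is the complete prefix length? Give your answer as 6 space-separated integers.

Fragment 1: offset=6 data="Qnj" -> buffer=??????Qnj????????? -> prefix_len=0
Fragment 2: offset=9 data="gm" -> buffer=??????Qnjgm??????? -> prefix_len=0
Fragment 3: offset=11 data="rUaU" -> buffer=??????QnjgmrUaU??? -> prefix_len=0
Fragment 4: offset=4 data="Je" -> buffer=????JeQnjgmrUaU??? -> prefix_len=0
Fragment 5: offset=15 data="oKf" -> buffer=????JeQnjgmrUaUoKf -> prefix_len=0
Fragment 6: offset=0 data="Ixmc" -> buffer=IxmcJeQnjgmrUaUoKf -> prefix_len=18

Answer: 0 0 0 0 0 18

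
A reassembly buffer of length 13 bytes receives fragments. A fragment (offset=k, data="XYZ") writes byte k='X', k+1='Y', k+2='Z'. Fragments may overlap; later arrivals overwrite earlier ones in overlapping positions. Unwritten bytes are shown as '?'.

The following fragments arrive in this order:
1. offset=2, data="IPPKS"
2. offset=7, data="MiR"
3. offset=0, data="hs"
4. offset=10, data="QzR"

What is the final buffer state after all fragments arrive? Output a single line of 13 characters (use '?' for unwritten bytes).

Fragment 1: offset=2 data="IPPKS" -> buffer=??IPPKS??????
Fragment 2: offset=7 data="MiR" -> buffer=??IPPKSMiR???
Fragment 3: offset=0 data="hs" -> buffer=hsIPPKSMiR???
Fragment 4: offset=10 data="QzR" -> buffer=hsIPPKSMiRQzR

Answer: hsIPPKSMiRQzR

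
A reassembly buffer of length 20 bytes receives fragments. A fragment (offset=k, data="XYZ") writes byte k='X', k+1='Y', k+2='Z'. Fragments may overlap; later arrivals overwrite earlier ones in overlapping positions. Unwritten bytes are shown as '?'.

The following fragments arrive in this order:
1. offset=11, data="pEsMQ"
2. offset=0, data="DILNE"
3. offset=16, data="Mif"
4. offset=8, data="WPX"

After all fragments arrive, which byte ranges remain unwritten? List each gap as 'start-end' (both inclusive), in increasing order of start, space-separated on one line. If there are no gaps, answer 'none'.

Fragment 1: offset=11 len=5
Fragment 2: offset=0 len=5
Fragment 3: offset=16 len=3
Fragment 4: offset=8 len=3
Gaps: 5-7 19-19

Answer: 5-7 19-19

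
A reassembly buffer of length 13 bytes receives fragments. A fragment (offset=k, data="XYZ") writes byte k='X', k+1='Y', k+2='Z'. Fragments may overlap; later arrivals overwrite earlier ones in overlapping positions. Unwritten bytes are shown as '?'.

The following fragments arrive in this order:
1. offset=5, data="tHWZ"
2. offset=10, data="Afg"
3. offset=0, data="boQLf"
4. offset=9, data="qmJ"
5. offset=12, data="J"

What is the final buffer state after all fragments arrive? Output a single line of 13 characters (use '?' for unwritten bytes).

Answer: boQLftHWZqmJJ

Derivation:
Fragment 1: offset=5 data="tHWZ" -> buffer=?????tHWZ????
Fragment 2: offset=10 data="Afg" -> buffer=?????tHWZ?Afg
Fragment 3: offset=0 data="boQLf" -> buffer=boQLftHWZ?Afg
Fragment 4: offset=9 data="qmJ" -> buffer=boQLftHWZqmJg
Fragment 5: offset=12 data="J" -> buffer=boQLftHWZqmJJ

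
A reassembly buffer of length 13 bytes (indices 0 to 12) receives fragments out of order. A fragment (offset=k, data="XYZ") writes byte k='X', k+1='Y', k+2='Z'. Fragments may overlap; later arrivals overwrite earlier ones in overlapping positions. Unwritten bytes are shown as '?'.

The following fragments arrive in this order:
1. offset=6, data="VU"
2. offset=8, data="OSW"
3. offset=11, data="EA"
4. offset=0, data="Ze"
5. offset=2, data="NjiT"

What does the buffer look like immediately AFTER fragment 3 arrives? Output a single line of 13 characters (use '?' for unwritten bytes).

Fragment 1: offset=6 data="VU" -> buffer=??????VU?????
Fragment 2: offset=8 data="OSW" -> buffer=??????VUOSW??
Fragment 3: offset=11 data="EA" -> buffer=??????VUOSWEA

Answer: ??????VUOSWEA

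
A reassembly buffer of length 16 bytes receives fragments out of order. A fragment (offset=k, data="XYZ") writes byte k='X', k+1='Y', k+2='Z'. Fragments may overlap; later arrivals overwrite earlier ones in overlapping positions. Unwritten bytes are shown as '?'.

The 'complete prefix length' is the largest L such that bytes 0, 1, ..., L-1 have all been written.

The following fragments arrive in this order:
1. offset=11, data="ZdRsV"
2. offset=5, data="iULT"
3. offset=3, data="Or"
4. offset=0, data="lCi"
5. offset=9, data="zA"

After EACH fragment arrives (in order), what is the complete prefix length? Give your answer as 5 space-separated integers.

Answer: 0 0 0 9 16

Derivation:
Fragment 1: offset=11 data="ZdRsV" -> buffer=???????????ZdRsV -> prefix_len=0
Fragment 2: offset=5 data="iULT" -> buffer=?????iULT??ZdRsV -> prefix_len=0
Fragment 3: offset=3 data="Or" -> buffer=???OriULT??ZdRsV -> prefix_len=0
Fragment 4: offset=0 data="lCi" -> buffer=lCiOriULT??ZdRsV -> prefix_len=9
Fragment 5: offset=9 data="zA" -> buffer=lCiOriULTzAZdRsV -> prefix_len=16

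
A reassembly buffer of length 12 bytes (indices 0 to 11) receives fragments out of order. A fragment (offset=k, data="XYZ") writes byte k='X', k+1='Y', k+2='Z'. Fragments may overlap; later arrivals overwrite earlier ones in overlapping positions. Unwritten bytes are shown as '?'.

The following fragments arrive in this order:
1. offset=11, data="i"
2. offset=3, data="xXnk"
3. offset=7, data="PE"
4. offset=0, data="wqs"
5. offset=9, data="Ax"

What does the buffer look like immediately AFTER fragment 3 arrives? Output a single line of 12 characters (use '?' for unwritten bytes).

Answer: ???xXnkPE??i

Derivation:
Fragment 1: offset=11 data="i" -> buffer=???????????i
Fragment 2: offset=3 data="xXnk" -> buffer=???xXnk????i
Fragment 3: offset=7 data="PE" -> buffer=???xXnkPE??i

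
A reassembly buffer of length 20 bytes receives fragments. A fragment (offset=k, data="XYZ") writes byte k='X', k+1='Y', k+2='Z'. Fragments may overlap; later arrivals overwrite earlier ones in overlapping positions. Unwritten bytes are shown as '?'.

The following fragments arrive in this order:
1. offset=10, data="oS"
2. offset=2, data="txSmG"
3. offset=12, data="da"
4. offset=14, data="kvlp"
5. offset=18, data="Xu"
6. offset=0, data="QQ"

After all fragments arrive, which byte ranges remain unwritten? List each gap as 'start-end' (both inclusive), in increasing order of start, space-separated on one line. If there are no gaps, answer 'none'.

Fragment 1: offset=10 len=2
Fragment 2: offset=2 len=5
Fragment 3: offset=12 len=2
Fragment 4: offset=14 len=4
Fragment 5: offset=18 len=2
Fragment 6: offset=0 len=2
Gaps: 7-9

Answer: 7-9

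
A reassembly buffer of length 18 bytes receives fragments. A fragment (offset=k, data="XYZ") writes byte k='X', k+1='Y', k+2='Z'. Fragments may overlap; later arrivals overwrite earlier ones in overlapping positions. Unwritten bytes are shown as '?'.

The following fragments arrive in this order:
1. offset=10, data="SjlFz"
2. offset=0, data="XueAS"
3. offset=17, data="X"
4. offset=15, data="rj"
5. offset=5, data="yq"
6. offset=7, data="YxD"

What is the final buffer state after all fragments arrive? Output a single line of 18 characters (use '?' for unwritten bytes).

Fragment 1: offset=10 data="SjlFz" -> buffer=??????????SjlFz???
Fragment 2: offset=0 data="XueAS" -> buffer=XueAS?????SjlFz???
Fragment 3: offset=17 data="X" -> buffer=XueAS?????SjlFz??X
Fragment 4: offset=15 data="rj" -> buffer=XueAS?????SjlFzrjX
Fragment 5: offset=5 data="yq" -> buffer=XueASyq???SjlFzrjX
Fragment 6: offset=7 data="YxD" -> buffer=XueASyqYxDSjlFzrjX

Answer: XueASyqYxDSjlFzrjX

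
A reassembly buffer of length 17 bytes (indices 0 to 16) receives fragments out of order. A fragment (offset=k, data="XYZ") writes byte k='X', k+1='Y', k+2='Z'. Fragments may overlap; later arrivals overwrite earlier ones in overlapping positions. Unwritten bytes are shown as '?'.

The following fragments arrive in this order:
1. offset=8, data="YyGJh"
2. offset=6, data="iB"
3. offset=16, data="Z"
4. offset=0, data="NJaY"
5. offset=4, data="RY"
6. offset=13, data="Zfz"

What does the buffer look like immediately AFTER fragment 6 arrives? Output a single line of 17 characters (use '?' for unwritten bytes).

Fragment 1: offset=8 data="YyGJh" -> buffer=????????YyGJh????
Fragment 2: offset=6 data="iB" -> buffer=??????iBYyGJh????
Fragment 3: offset=16 data="Z" -> buffer=??????iBYyGJh???Z
Fragment 4: offset=0 data="NJaY" -> buffer=NJaY??iBYyGJh???Z
Fragment 5: offset=4 data="RY" -> buffer=NJaYRYiBYyGJh???Z
Fragment 6: offset=13 data="Zfz" -> buffer=NJaYRYiBYyGJhZfzZ

Answer: NJaYRYiBYyGJhZfzZ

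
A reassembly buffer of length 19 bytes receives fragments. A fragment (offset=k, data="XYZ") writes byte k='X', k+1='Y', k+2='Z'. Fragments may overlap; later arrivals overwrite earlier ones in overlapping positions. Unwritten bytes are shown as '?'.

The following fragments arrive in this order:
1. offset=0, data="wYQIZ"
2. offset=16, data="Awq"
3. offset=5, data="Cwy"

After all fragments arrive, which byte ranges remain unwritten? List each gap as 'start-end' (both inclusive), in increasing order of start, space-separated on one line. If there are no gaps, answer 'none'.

Answer: 8-15

Derivation:
Fragment 1: offset=0 len=5
Fragment 2: offset=16 len=3
Fragment 3: offset=5 len=3
Gaps: 8-15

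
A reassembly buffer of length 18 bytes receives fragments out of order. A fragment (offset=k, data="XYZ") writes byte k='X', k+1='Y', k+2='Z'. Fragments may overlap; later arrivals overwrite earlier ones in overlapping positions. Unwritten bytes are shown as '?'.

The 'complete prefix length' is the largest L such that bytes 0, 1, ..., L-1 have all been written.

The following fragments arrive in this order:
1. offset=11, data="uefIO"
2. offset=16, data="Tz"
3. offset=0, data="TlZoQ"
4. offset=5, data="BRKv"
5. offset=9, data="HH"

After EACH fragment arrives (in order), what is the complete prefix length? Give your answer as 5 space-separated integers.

Answer: 0 0 5 9 18

Derivation:
Fragment 1: offset=11 data="uefIO" -> buffer=???????????uefIO?? -> prefix_len=0
Fragment 2: offset=16 data="Tz" -> buffer=???????????uefIOTz -> prefix_len=0
Fragment 3: offset=0 data="TlZoQ" -> buffer=TlZoQ??????uefIOTz -> prefix_len=5
Fragment 4: offset=5 data="BRKv" -> buffer=TlZoQBRKv??uefIOTz -> prefix_len=9
Fragment 5: offset=9 data="HH" -> buffer=TlZoQBRKvHHuefIOTz -> prefix_len=18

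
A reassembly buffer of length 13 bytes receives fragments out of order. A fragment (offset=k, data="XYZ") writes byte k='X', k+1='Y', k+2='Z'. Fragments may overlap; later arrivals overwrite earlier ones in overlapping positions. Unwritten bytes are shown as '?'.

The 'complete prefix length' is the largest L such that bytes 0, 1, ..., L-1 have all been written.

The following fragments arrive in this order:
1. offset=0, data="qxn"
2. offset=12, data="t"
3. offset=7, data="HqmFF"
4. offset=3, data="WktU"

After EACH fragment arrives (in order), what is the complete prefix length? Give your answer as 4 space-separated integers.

Answer: 3 3 3 13

Derivation:
Fragment 1: offset=0 data="qxn" -> buffer=qxn?????????? -> prefix_len=3
Fragment 2: offset=12 data="t" -> buffer=qxn?????????t -> prefix_len=3
Fragment 3: offset=7 data="HqmFF" -> buffer=qxn????HqmFFt -> prefix_len=3
Fragment 4: offset=3 data="WktU" -> buffer=qxnWktUHqmFFt -> prefix_len=13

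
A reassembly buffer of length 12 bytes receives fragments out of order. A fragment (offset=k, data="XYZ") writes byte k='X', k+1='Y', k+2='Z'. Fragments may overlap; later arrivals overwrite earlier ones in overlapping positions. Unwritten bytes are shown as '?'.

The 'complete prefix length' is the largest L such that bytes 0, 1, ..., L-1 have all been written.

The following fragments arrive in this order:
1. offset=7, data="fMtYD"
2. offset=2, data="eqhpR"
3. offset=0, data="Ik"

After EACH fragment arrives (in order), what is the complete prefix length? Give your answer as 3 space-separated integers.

Fragment 1: offset=7 data="fMtYD" -> buffer=???????fMtYD -> prefix_len=0
Fragment 2: offset=2 data="eqhpR" -> buffer=??eqhpRfMtYD -> prefix_len=0
Fragment 3: offset=0 data="Ik" -> buffer=IkeqhpRfMtYD -> prefix_len=12

Answer: 0 0 12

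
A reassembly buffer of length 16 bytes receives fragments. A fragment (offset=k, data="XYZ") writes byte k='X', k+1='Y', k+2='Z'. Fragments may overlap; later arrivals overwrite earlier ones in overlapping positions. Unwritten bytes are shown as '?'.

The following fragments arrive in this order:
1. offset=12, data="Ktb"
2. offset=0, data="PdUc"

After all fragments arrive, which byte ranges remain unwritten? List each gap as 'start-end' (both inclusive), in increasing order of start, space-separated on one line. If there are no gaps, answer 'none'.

Answer: 4-11 15-15

Derivation:
Fragment 1: offset=12 len=3
Fragment 2: offset=0 len=4
Gaps: 4-11 15-15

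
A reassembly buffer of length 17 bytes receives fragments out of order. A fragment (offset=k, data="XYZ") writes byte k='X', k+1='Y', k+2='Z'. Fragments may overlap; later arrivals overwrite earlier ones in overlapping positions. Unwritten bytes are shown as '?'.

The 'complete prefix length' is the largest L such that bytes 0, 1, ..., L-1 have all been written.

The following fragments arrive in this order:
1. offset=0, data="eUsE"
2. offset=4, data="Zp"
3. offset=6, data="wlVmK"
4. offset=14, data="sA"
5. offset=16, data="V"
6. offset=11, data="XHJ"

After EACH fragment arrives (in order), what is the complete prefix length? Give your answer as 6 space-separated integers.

Answer: 4 6 11 11 11 17

Derivation:
Fragment 1: offset=0 data="eUsE" -> buffer=eUsE????????????? -> prefix_len=4
Fragment 2: offset=4 data="Zp" -> buffer=eUsEZp??????????? -> prefix_len=6
Fragment 3: offset=6 data="wlVmK" -> buffer=eUsEZpwlVmK?????? -> prefix_len=11
Fragment 4: offset=14 data="sA" -> buffer=eUsEZpwlVmK???sA? -> prefix_len=11
Fragment 5: offset=16 data="V" -> buffer=eUsEZpwlVmK???sAV -> prefix_len=11
Fragment 6: offset=11 data="XHJ" -> buffer=eUsEZpwlVmKXHJsAV -> prefix_len=17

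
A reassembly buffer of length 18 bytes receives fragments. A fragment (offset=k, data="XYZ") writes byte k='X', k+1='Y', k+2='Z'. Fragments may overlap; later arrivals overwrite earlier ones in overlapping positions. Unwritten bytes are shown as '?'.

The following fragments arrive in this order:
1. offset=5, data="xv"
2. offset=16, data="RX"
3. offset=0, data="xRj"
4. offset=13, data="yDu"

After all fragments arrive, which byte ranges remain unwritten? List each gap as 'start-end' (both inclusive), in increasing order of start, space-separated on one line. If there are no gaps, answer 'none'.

Fragment 1: offset=5 len=2
Fragment 2: offset=16 len=2
Fragment 3: offset=0 len=3
Fragment 4: offset=13 len=3
Gaps: 3-4 7-12

Answer: 3-4 7-12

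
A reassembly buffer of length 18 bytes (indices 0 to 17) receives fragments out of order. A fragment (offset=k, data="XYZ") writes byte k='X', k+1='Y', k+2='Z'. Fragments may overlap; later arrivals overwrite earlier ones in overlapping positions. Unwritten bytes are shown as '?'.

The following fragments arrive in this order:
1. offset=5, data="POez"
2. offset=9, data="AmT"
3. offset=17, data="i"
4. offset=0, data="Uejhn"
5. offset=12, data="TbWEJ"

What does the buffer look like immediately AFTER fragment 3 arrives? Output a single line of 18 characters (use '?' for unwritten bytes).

Answer: ?????POezAmT?????i

Derivation:
Fragment 1: offset=5 data="POez" -> buffer=?????POez?????????
Fragment 2: offset=9 data="AmT" -> buffer=?????POezAmT??????
Fragment 3: offset=17 data="i" -> buffer=?????POezAmT?????i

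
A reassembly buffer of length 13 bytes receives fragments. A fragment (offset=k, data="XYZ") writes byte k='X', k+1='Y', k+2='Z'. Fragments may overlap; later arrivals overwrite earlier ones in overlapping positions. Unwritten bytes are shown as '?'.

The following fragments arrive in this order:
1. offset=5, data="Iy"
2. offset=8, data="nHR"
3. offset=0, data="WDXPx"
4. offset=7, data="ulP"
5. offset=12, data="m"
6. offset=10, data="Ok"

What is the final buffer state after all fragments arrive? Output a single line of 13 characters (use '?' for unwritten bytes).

Answer: WDXPxIyulPOkm

Derivation:
Fragment 1: offset=5 data="Iy" -> buffer=?????Iy??????
Fragment 2: offset=8 data="nHR" -> buffer=?????Iy?nHR??
Fragment 3: offset=0 data="WDXPx" -> buffer=WDXPxIy?nHR??
Fragment 4: offset=7 data="ulP" -> buffer=WDXPxIyulPR??
Fragment 5: offset=12 data="m" -> buffer=WDXPxIyulPR?m
Fragment 6: offset=10 data="Ok" -> buffer=WDXPxIyulPOkm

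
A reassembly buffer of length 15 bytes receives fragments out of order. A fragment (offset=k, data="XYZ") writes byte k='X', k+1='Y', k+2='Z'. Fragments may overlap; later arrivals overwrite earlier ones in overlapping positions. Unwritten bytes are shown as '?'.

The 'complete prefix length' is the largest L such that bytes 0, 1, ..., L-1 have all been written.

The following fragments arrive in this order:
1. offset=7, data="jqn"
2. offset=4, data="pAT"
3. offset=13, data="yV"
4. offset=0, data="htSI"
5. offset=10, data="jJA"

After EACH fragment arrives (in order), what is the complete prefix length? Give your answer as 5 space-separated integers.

Answer: 0 0 0 10 15

Derivation:
Fragment 1: offset=7 data="jqn" -> buffer=???????jqn????? -> prefix_len=0
Fragment 2: offset=4 data="pAT" -> buffer=????pATjqn????? -> prefix_len=0
Fragment 3: offset=13 data="yV" -> buffer=????pATjqn???yV -> prefix_len=0
Fragment 4: offset=0 data="htSI" -> buffer=htSIpATjqn???yV -> prefix_len=10
Fragment 5: offset=10 data="jJA" -> buffer=htSIpATjqnjJAyV -> prefix_len=15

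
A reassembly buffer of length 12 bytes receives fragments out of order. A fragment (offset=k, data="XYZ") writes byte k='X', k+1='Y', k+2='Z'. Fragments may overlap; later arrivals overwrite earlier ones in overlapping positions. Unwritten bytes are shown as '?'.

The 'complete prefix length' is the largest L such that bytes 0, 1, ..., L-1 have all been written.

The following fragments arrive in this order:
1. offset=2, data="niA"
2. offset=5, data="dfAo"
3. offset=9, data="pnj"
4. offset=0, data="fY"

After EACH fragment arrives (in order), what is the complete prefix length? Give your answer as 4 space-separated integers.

Fragment 1: offset=2 data="niA" -> buffer=??niA??????? -> prefix_len=0
Fragment 2: offset=5 data="dfAo" -> buffer=??niAdfAo??? -> prefix_len=0
Fragment 3: offset=9 data="pnj" -> buffer=??niAdfAopnj -> prefix_len=0
Fragment 4: offset=0 data="fY" -> buffer=fYniAdfAopnj -> prefix_len=12

Answer: 0 0 0 12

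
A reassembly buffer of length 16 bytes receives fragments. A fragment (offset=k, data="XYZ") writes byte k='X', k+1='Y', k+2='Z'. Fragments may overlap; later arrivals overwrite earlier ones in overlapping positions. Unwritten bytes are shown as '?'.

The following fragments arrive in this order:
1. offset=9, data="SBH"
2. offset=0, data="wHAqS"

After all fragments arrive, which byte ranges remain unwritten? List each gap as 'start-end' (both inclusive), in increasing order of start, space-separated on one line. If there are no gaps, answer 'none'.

Answer: 5-8 12-15

Derivation:
Fragment 1: offset=9 len=3
Fragment 2: offset=0 len=5
Gaps: 5-8 12-15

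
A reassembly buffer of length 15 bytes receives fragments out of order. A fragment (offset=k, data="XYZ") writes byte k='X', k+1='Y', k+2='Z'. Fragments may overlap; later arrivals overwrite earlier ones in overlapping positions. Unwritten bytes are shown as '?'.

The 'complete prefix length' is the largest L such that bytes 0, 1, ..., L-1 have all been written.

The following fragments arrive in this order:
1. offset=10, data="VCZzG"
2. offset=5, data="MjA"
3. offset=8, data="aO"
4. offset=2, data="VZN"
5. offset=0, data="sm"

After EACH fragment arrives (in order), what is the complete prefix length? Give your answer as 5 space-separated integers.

Fragment 1: offset=10 data="VCZzG" -> buffer=??????????VCZzG -> prefix_len=0
Fragment 2: offset=5 data="MjA" -> buffer=?????MjA??VCZzG -> prefix_len=0
Fragment 3: offset=8 data="aO" -> buffer=?????MjAaOVCZzG -> prefix_len=0
Fragment 4: offset=2 data="VZN" -> buffer=??VZNMjAaOVCZzG -> prefix_len=0
Fragment 5: offset=0 data="sm" -> buffer=smVZNMjAaOVCZzG -> prefix_len=15

Answer: 0 0 0 0 15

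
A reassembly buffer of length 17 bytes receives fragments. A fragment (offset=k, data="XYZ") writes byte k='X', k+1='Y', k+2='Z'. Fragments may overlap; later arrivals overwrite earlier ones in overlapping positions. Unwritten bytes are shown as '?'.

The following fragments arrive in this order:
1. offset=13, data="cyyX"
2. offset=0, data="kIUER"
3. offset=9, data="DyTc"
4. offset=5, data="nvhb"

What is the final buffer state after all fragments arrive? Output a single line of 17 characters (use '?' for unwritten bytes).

Fragment 1: offset=13 data="cyyX" -> buffer=?????????????cyyX
Fragment 2: offset=0 data="kIUER" -> buffer=kIUER????????cyyX
Fragment 3: offset=9 data="DyTc" -> buffer=kIUER????DyTccyyX
Fragment 4: offset=5 data="nvhb" -> buffer=kIUERnvhbDyTccyyX

Answer: kIUERnvhbDyTccyyX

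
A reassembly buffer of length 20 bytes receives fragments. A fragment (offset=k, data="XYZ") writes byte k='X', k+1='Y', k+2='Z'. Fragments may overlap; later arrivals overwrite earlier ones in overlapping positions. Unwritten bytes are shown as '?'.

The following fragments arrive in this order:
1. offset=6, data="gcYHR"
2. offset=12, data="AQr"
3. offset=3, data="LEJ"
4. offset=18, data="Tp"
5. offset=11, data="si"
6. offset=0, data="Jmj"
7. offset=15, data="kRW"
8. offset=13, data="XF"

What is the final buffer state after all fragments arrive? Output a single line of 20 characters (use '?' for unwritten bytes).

Fragment 1: offset=6 data="gcYHR" -> buffer=??????gcYHR?????????
Fragment 2: offset=12 data="AQr" -> buffer=??????gcYHR?AQr?????
Fragment 3: offset=3 data="LEJ" -> buffer=???LEJgcYHR?AQr?????
Fragment 4: offset=18 data="Tp" -> buffer=???LEJgcYHR?AQr???Tp
Fragment 5: offset=11 data="si" -> buffer=???LEJgcYHRsiQr???Tp
Fragment 6: offset=0 data="Jmj" -> buffer=JmjLEJgcYHRsiQr???Tp
Fragment 7: offset=15 data="kRW" -> buffer=JmjLEJgcYHRsiQrkRWTp
Fragment 8: offset=13 data="XF" -> buffer=JmjLEJgcYHRsiXFkRWTp

Answer: JmjLEJgcYHRsiXFkRWTp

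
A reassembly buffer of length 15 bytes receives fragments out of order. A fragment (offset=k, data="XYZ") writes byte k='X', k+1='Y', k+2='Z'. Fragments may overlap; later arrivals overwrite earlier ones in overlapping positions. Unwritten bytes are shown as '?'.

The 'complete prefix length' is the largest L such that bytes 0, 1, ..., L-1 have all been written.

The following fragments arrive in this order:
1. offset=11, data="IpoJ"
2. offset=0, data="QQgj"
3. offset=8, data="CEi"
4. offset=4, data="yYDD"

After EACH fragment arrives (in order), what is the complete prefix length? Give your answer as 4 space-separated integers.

Answer: 0 4 4 15

Derivation:
Fragment 1: offset=11 data="IpoJ" -> buffer=???????????IpoJ -> prefix_len=0
Fragment 2: offset=0 data="QQgj" -> buffer=QQgj???????IpoJ -> prefix_len=4
Fragment 3: offset=8 data="CEi" -> buffer=QQgj????CEiIpoJ -> prefix_len=4
Fragment 4: offset=4 data="yYDD" -> buffer=QQgjyYDDCEiIpoJ -> prefix_len=15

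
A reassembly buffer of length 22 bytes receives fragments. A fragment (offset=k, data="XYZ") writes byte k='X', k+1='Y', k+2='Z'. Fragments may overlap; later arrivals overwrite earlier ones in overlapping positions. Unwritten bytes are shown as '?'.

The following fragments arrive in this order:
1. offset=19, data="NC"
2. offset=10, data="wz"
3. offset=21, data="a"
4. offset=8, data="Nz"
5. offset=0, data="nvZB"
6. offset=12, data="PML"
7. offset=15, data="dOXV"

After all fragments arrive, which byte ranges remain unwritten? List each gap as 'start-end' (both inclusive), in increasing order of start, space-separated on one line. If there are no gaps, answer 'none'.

Answer: 4-7

Derivation:
Fragment 1: offset=19 len=2
Fragment 2: offset=10 len=2
Fragment 3: offset=21 len=1
Fragment 4: offset=8 len=2
Fragment 5: offset=0 len=4
Fragment 6: offset=12 len=3
Fragment 7: offset=15 len=4
Gaps: 4-7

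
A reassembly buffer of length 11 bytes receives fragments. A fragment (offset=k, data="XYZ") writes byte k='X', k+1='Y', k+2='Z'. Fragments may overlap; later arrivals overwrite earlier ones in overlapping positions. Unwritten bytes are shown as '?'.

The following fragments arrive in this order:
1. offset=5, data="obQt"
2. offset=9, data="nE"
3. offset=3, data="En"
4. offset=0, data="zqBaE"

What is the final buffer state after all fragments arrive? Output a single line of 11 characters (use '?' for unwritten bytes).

Answer: zqBaEobQtnE

Derivation:
Fragment 1: offset=5 data="obQt" -> buffer=?????obQt??
Fragment 2: offset=9 data="nE" -> buffer=?????obQtnE
Fragment 3: offset=3 data="En" -> buffer=???EnobQtnE
Fragment 4: offset=0 data="zqBaE" -> buffer=zqBaEobQtnE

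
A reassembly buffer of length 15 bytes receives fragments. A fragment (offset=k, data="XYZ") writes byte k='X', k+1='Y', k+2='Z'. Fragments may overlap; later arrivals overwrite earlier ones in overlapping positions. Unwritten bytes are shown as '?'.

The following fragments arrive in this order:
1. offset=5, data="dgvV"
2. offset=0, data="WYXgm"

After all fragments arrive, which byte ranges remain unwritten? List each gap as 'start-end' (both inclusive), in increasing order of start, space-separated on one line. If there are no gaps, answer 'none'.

Answer: 9-14

Derivation:
Fragment 1: offset=5 len=4
Fragment 2: offset=0 len=5
Gaps: 9-14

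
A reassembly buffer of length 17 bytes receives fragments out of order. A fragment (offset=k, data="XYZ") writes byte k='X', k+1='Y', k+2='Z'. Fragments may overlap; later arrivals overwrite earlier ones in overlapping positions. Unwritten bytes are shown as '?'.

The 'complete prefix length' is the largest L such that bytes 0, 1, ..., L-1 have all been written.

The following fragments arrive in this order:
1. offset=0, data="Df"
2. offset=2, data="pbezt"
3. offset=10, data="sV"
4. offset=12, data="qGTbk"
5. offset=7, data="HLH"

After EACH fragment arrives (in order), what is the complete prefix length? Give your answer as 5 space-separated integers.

Answer: 2 7 7 7 17

Derivation:
Fragment 1: offset=0 data="Df" -> buffer=Df??????????????? -> prefix_len=2
Fragment 2: offset=2 data="pbezt" -> buffer=Dfpbezt?????????? -> prefix_len=7
Fragment 3: offset=10 data="sV" -> buffer=Dfpbezt???sV????? -> prefix_len=7
Fragment 4: offset=12 data="qGTbk" -> buffer=Dfpbezt???sVqGTbk -> prefix_len=7
Fragment 5: offset=7 data="HLH" -> buffer=DfpbeztHLHsVqGTbk -> prefix_len=17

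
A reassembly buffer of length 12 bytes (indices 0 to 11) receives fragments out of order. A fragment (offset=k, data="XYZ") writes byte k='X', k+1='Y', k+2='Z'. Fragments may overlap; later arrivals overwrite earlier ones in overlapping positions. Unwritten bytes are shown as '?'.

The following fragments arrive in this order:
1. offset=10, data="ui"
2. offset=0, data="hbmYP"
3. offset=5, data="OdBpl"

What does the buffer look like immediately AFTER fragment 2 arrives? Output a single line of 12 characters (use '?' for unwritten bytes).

Fragment 1: offset=10 data="ui" -> buffer=??????????ui
Fragment 2: offset=0 data="hbmYP" -> buffer=hbmYP?????ui

Answer: hbmYP?????ui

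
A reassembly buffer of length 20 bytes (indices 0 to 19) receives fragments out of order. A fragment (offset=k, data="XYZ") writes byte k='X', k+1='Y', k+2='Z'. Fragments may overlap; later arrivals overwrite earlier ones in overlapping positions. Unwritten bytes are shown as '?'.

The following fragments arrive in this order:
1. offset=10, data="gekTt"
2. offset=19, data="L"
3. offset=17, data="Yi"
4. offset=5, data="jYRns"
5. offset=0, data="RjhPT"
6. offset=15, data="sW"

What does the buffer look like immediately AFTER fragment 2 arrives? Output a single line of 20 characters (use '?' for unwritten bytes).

Fragment 1: offset=10 data="gekTt" -> buffer=??????????gekTt?????
Fragment 2: offset=19 data="L" -> buffer=??????????gekTt????L

Answer: ??????????gekTt????L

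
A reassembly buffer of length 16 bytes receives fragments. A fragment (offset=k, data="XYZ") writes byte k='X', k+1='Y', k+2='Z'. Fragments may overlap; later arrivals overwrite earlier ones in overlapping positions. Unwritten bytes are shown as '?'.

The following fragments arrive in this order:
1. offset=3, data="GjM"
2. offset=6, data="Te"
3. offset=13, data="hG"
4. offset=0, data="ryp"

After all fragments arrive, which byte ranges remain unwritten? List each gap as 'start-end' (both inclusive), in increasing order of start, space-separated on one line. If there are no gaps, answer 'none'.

Fragment 1: offset=3 len=3
Fragment 2: offset=6 len=2
Fragment 3: offset=13 len=2
Fragment 4: offset=0 len=3
Gaps: 8-12 15-15

Answer: 8-12 15-15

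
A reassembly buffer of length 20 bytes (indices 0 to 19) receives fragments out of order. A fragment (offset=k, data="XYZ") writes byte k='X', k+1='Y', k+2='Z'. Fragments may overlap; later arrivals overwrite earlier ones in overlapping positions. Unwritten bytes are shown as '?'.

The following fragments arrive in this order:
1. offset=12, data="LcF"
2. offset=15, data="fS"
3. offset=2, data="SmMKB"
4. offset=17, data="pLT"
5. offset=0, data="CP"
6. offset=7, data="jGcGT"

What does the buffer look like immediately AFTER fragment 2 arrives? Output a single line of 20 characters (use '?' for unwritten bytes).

Fragment 1: offset=12 data="LcF" -> buffer=????????????LcF?????
Fragment 2: offset=15 data="fS" -> buffer=????????????LcFfS???

Answer: ????????????LcFfS???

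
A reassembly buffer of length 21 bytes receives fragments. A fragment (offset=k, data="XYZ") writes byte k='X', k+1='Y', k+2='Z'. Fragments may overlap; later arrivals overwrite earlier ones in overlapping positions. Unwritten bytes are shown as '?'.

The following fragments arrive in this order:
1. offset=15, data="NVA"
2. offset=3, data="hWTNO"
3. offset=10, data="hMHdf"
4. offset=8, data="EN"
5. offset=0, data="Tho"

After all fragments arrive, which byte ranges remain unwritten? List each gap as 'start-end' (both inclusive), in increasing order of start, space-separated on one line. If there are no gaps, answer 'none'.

Fragment 1: offset=15 len=3
Fragment 2: offset=3 len=5
Fragment 3: offset=10 len=5
Fragment 4: offset=8 len=2
Fragment 5: offset=0 len=3
Gaps: 18-20

Answer: 18-20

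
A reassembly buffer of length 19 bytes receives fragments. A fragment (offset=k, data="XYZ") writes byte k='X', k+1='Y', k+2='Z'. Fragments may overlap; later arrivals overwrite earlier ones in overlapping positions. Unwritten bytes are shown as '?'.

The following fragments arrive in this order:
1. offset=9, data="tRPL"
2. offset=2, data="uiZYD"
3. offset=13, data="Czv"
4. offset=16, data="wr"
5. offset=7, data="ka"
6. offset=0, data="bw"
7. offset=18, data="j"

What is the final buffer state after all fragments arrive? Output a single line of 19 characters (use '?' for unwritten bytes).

Fragment 1: offset=9 data="tRPL" -> buffer=?????????tRPL??????
Fragment 2: offset=2 data="uiZYD" -> buffer=??uiZYD??tRPL??????
Fragment 3: offset=13 data="Czv" -> buffer=??uiZYD??tRPLCzv???
Fragment 4: offset=16 data="wr" -> buffer=??uiZYD??tRPLCzvwr?
Fragment 5: offset=7 data="ka" -> buffer=??uiZYDkatRPLCzvwr?
Fragment 6: offset=0 data="bw" -> buffer=bwuiZYDkatRPLCzvwr?
Fragment 7: offset=18 data="j" -> buffer=bwuiZYDkatRPLCzvwrj

Answer: bwuiZYDkatRPLCzvwrj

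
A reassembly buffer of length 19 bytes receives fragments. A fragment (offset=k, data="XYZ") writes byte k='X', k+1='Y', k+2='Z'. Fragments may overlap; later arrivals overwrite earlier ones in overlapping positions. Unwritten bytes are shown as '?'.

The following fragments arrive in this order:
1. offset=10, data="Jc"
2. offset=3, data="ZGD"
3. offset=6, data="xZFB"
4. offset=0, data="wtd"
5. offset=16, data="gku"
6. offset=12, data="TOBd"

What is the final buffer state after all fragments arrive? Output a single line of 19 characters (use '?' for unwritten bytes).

Fragment 1: offset=10 data="Jc" -> buffer=??????????Jc???????
Fragment 2: offset=3 data="ZGD" -> buffer=???ZGD????Jc???????
Fragment 3: offset=6 data="xZFB" -> buffer=???ZGDxZFBJc???????
Fragment 4: offset=0 data="wtd" -> buffer=wtdZGDxZFBJc???????
Fragment 5: offset=16 data="gku" -> buffer=wtdZGDxZFBJc????gku
Fragment 6: offset=12 data="TOBd" -> buffer=wtdZGDxZFBJcTOBdgku

Answer: wtdZGDxZFBJcTOBdgku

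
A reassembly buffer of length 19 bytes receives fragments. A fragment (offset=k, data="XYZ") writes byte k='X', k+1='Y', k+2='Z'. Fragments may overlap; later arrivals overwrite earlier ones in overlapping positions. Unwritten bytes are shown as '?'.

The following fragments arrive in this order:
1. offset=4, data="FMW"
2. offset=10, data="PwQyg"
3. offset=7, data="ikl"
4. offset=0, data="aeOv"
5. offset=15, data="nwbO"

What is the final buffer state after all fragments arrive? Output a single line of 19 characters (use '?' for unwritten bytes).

Fragment 1: offset=4 data="FMW" -> buffer=????FMW????????????
Fragment 2: offset=10 data="PwQyg" -> buffer=????FMW???PwQyg????
Fragment 3: offset=7 data="ikl" -> buffer=????FMWiklPwQyg????
Fragment 4: offset=0 data="aeOv" -> buffer=aeOvFMWiklPwQyg????
Fragment 5: offset=15 data="nwbO" -> buffer=aeOvFMWiklPwQygnwbO

Answer: aeOvFMWiklPwQygnwbO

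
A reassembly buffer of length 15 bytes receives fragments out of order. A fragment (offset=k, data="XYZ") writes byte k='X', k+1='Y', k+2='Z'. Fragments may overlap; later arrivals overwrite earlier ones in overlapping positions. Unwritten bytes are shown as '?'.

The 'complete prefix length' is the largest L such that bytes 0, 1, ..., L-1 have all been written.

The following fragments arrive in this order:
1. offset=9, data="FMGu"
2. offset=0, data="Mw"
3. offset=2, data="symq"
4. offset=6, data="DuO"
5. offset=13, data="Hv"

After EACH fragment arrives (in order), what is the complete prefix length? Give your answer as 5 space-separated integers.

Fragment 1: offset=9 data="FMGu" -> buffer=?????????FMGu?? -> prefix_len=0
Fragment 2: offset=0 data="Mw" -> buffer=Mw???????FMGu?? -> prefix_len=2
Fragment 3: offset=2 data="symq" -> buffer=Mwsymq???FMGu?? -> prefix_len=6
Fragment 4: offset=6 data="DuO" -> buffer=MwsymqDuOFMGu?? -> prefix_len=13
Fragment 5: offset=13 data="Hv" -> buffer=MwsymqDuOFMGuHv -> prefix_len=15

Answer: 0 2 6 13 15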